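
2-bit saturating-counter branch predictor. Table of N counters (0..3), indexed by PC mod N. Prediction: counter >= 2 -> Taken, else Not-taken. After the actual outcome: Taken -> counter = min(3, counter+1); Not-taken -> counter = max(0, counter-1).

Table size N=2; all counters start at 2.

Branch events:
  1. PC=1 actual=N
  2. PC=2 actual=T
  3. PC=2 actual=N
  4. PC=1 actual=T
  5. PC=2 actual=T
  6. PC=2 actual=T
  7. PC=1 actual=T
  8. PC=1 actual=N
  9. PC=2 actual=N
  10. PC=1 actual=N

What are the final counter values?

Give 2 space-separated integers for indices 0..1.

Answer: 2 1

Derivation:
Ev 1: PC=1 idx=1 pred=T actual=N -> ctr[1]=1
Ev 2: PC=2 idx=0 pred=T actual=T -> ctr[0]=3
Ev 3: PC=2 idx=0 pred=T actual=N -> ctr[0]=2
Ev 4: PC=1 idx=1 pred=N actual=T -> ctr[1]=2
Ev 5: PC=2 idx=0 pred=T actual=T -> ctr[0]=3
Ev 6: PC=2 idx=0 pred=T actual=T -> ctr[0]=3
Ev 7: PC=1 idx=1 pred=T actual=T -> ctr[1]=3
Ev 8: PC=1 idx=1 pred=T actual=N -> ctr[1]=2
Ev 9: PC=2 idx=0 pred=T actual=N -> ctr[0]=2
Ev 10: PC=1 idx=1 pred=T actual=N -> ctr[1]=1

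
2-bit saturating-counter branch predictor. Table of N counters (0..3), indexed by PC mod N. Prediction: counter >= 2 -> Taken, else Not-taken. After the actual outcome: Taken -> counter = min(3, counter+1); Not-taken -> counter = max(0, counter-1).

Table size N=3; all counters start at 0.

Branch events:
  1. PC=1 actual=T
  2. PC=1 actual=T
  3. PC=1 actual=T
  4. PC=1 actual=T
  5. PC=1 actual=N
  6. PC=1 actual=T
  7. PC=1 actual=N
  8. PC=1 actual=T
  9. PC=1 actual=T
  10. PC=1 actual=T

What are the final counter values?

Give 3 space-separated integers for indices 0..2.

Ev 1: PC=1 idx=1 pred=N actual=T -> ctr[1]=1
Ev 2: PC=1 idx=1 pred=N actual=T -> ctr[1]=2
Ev 3: PC=1 idx=1 pred=T actual=T -> ctr[1]=3
Ev 4: PC=1 idx=1 pred=T actual=T -> ctr[1]=3
Ev 5: PC=1 idx=1 pred=T actual=N -> ctr[1]=2
Ev 6: PC=1 idx=1 pred=T actual=T -> ctr[1]=3
Ev 7: PC=1 idx=1 pred=T actual=N -> ctr[1]=2
Ev 8: PC=1 idx=1 pred=T actual=T -> ctr[1]=3
Ev 9: PC=1 idx=1 pred=T actual=T -> ctr[1]=3
Ev 10: PC=1 idx=1 pred=T actual=T -> ctr[1]=3

Answer: 0 3 0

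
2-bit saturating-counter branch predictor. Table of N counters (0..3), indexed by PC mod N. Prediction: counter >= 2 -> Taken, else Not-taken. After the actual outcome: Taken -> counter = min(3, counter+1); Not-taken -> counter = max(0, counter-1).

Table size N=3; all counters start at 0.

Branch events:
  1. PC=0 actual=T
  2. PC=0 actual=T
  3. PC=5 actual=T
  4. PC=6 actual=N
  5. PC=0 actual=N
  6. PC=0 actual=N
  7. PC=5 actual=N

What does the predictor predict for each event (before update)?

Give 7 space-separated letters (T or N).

Answer: N N N T N N N

Derivation:
Ev 1: PC=0 idx=0 pred=N actual=T -> ctr[0]=1
Ev 2: PC=0 idx=0 pred=N actual=T -> ctr[0]=2
Ev 3: PC=5 idx=2 pred=N actual=T -> ctr[2]=1
Ev 4: PC=6 idx=0 pred=T actual=N -> ctr[0]=1
Ev 5: PC=0 idx=0 pred=N actual=N -> ctr[0]=0
Ev 6: PC=0 idx=0 pred=N actual=N -> ctr[0]=0
Ev 7: PC=5 idx=2 pred=N actual=N -> ctr[2]=0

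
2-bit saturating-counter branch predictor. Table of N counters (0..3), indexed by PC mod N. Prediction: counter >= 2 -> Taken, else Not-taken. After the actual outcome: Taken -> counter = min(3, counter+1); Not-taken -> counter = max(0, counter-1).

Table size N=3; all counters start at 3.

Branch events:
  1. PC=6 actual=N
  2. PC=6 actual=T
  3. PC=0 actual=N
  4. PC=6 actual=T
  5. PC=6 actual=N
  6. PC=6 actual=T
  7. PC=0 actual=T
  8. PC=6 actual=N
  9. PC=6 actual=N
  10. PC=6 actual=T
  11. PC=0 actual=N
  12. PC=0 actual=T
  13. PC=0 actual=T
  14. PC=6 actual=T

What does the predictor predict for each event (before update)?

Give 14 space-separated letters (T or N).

Ev 1: PC=6 idx=0 pred=T actual=N -> ctr[0]=2
Ev 2: PC=6 idx=0 pred=T actual=T -> ctr[0]=3
Ev 3: PC=0 idx=0 pred=T actual=N -> ctr[0]=2
Ev 4: PC=6 idx=0 pred=T actual=T -> ctr[0]=3
Ev 5: PC=6 idx=0 pred=T actual=N -> ctr[0]=2
Ev 6: PC=6 idx=0 pred=T actual=T -> ctr[0]=3
Ev 7: PC=0 idx=0 pred=T actual=T -> ctr[0]=3
Ev 8: PC=6 idx=0 pred=T actual=N -> ctr[0]=2
Ev 9: PC=6 idx=0 pred=T actual=N -> ctr[0]=1
Ev 10: PC=6 idx=0 pred=N actual=T -> ctr[0]=2
Ev 11: PC=0 idx=0 pred=T actual=N -> ctr[0]=1
Ev 12: PC=0 idx=0 pred=N actual=T -> ctr[0]=2
Ev 13: PC=0 idx=0 pred=T actual=T -> ctr[0]=3
Ev 14: PC=6 idx=0 pred=T actual=T -> ctr[0]=3

Answer: T T T T T T T T T N T N T T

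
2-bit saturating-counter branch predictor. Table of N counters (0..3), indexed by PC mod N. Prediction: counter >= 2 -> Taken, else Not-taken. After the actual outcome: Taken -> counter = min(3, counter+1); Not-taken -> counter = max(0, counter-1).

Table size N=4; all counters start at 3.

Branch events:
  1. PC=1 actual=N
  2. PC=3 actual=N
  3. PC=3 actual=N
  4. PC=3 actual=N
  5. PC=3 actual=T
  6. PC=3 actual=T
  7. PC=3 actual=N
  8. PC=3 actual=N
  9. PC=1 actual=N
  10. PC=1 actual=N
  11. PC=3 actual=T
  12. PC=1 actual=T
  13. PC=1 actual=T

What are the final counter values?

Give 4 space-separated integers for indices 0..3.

Ev 1: PC=1 idx=1 pred=T actual=N -> ctr[1]=2
Ev 2: PC=3 idx=3 pred=T actual=N -> ctr[3]=2
Ev 3: PC=3 idx=3 pred=T actual=N -> ctr[3]=1
Ev 4: PC=3 idx=3 pred=N actual=N -> ctr[3]=0
Ev 5: PC=3 idx=3 pred=N actual=T -> ctr[3]=1
Ev 6: PC=3 idx=3 pred=N actual=T -> ctr[3]=2
Ev 7: PC=3 idx=3 pred=T actual=N -> ctr[3]=1
Ev 8: PC=3 idx=3 pred=N actual=N -> ctr[3]=0
Ev 9: PC=1 idx=1 pred=T actual=N -> ctr[1]=1
Ev 10: PC=1 idx=1 pred=N actual=N -> ctr[1]=0
Ev 11: PC=3 idx=3 pred=N actual=T -> ctr[3]=1
Ev 12: PC=1 idx=1 pred=N actual=T -> ctr[1]=1
Ev 13: PC=1 idx=1 pred=N actual=T -> ctr[1]=2

Answer: 3 2 3 1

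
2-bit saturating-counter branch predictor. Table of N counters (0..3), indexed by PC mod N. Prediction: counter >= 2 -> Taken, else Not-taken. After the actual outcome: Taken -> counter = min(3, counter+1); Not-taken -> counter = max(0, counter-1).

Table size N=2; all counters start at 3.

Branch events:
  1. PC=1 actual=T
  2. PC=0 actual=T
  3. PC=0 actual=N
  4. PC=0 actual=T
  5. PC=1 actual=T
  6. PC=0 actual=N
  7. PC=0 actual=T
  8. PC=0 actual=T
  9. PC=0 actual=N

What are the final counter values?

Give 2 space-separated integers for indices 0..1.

Ev 1: PC=1 idx=1 pred=T actual=T -> ctr[1]=3
Ev 2: PC=0 idx=0 pred=T actual=T -> ctr[0]=3
Ev 3: PC=0 idx=0 pred=T actual=N -> ctr[0]=2
Ev 4: PC=0 idx=0 pred=T actual=T -> ctr[0]=3
Ev 5: PC=1 idx=1 pred=T actual=T -> ctr[1]=3
Ev 6: PC=0 idx=0 pred=T actual=N -> ctr[0]=2
Ev 7: PC=0 idx=0 pred=T actual=T -> ctr[0]=3
Ev 8: PC=0 idx=0 pred=T actual=T -> ctr[0]=3
Ev 9: PC=0 idx=0 pred=T actual=N -> ctr[0]=2

Answer: 2 3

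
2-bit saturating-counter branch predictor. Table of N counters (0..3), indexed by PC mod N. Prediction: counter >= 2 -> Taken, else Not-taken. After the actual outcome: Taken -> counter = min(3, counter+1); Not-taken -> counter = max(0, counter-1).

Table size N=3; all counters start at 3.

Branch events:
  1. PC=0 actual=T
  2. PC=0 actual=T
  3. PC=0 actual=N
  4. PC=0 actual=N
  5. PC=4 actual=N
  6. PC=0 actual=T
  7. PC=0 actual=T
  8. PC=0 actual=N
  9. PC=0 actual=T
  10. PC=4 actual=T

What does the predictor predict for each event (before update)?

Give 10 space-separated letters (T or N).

Answer: T T T T T N T T T T

Derivation:
Ev 1: PC=0 idx=0 pred=T actual=T -> ctr[0]=3
Ev 2: PC=0 idx=0 pred=T actual=T -> ctr[0]=3
Ev 3: PC=0 idx=0 pred=T actual=N -> ctr[0]=2
Ev 4: PC=0 idx=0 pred=T actual=N -> ctr[0]=1
Ev 5: PC=4 idx=1 pred=T actual=N -> ctr[1]=2
Ev 6: PC=0 idx=0 pred=N actual=T -> ctr[0]=2
Ev 7: PC=0 idx=0 pred=T actual=T -> ctr[0]=3
Ev 8: PC=0 idx=0 pred=T actual=N -> ctr[0]=2
Ev 9: PC=0 idx=0 pred=T actual=T -> ctr[0]=3
Ev 10: PC=4 idx=1 pred=T actual=T -> ctr[1]=3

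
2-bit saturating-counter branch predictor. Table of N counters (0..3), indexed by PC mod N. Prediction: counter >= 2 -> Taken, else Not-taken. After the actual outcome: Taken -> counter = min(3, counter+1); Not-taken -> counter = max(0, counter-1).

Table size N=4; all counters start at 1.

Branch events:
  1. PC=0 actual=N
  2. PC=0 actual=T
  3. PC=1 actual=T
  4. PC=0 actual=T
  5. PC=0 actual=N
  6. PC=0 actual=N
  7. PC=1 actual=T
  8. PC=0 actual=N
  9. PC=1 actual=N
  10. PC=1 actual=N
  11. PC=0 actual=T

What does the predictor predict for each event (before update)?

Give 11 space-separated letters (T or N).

Answer: N N N N T N T N T T N

Derivation:
Ev 1: PC=0 idx=0 pred=N actual=N -> ctr[0]=0
Ev 2: PC=0 idx=0 pred=N actual=T -> ctr[0]=1
Ev 3: PC=1 idx=1 pred=N actual=T -> ctr[1]=2
Ev 4: PC=0 idx=0 pred=N actual=T -> ctr[0]=2
Ev 5: PC=0 idx=0 pred=T actual=N -> ctr[0]=1
Ev 6: PC=0 idx=0 pred=N actual=N -> ctr[0]=0
Ev 7: PC=1 idx=1 pred=T actual=T -> ctr[1]=3
Ev 8: PC=0 idx=0 pred=N actual=N -> ctr[0]=0
Ev 9: PC=1 idx=1 pred=T actual=N -> ctr[1]=2
Ev 10: PC=1 idx=1 pred=T actual=N -> ctr[1]=1
Ev 11: PC=0 idx=0 pred=N actual=T -> ctr[0]=1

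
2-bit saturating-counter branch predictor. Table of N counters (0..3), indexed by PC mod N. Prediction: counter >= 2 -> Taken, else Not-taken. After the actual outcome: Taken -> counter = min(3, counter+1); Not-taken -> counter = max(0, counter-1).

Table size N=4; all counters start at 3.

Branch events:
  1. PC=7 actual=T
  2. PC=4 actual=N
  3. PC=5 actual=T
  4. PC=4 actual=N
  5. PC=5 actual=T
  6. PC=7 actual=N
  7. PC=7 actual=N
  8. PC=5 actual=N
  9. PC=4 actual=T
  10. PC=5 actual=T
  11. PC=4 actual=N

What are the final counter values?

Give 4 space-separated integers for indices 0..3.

Ev 1: PC=7 idx=3 pred=T actual=T -> ctr[3]=3
Ev 2: PC=4 idx=0 pred=T actual=N -> ctr[0]=2
Ev 3: PC=5 idx=1 pred=T actual=T -> ctr[1]=3
Ev 4: PC=4 idx=0 pred=T actual=N -> ctr[0]=1
Ev 5: PC=5 idx=1 pred=T actual=T -> ctr[1]=3
Ev 6: PC=7 idx=3 pred=T actual=N -> ctr[3]=2
Ev 7: PC=7 idx=3 pred=T actual=N -> ctr[3]=1
Ev 8: PC=5 idx=1 pred=T actual=N -> ctr[1]=2
Ev 9: PC=4 idx=0 pred=N actual=T -> ctr[0]=2
Ev 10: PC=5 idx=1 pred=T actual=T -> ctr[1]=3
Ev 11: PC=4 idx=0 pred=T actual=N -> ctr[0]=1

Answer: 1 3 3 1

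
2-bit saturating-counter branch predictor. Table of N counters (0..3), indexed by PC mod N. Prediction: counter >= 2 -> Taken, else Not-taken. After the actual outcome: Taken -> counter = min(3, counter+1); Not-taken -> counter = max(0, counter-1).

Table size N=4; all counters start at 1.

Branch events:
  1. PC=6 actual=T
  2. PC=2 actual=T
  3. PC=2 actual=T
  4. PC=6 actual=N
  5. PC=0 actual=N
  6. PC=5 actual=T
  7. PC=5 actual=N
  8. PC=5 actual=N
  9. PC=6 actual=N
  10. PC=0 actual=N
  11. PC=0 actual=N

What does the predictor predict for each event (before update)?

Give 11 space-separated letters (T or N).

Ev 1: PC=6 idx=2 pred=N actual=T -> ctr[2]=2
Ev 2: PC=2 idx=2 pred=T actual=T -> ctr[2]=3
Ev 3: PC=2 idx=2 pred=T actual=T -> ctr[2]=3
Ev 4: PC=6 idx=2 pred=T actual=N -> ctr[2]=2
Ev 5: PC=0 idx=0 pred=N actual=N -> ctr[0]=0
Ev 6: PC=5 idx=1 pred=N actual=T -> ctr[1]=2
Ev 7: PC=5 idx=1 pred=T actual=N -> ctr[1]=1
Ev 8: PC=5 idx=1 pred=N actual=N -> ctr[1]=0
Ev 9: PC=6 idx=2 pred=T actual=N -> ctr[2]=1
Ev 10: PC=0 idx=0 pred=N actual=N -> ctr[0]=0
Ev 11: PC=0 idx=0 pred=N actual=N -> ctr[0]=0

Answer: N T T T N N T N T N N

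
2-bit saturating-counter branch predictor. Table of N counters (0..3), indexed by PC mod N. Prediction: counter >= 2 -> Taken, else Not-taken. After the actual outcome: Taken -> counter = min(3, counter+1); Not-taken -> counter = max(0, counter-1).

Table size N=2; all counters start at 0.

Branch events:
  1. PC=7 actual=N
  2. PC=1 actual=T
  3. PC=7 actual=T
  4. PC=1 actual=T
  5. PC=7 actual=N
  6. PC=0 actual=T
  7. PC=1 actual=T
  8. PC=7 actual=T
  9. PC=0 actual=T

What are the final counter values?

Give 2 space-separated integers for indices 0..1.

Ev 1: PC=7 idx=1 pred=N actual=N -> ctr[1]=0
Ev 2: PC=1 idx=1 pred=N actual=T -> ctr[1]=1
Ev 3: PC=7 idx=1 pred=N actual=T -> ctr[1]=2
Ev 4: PC=1 idx=1 pred=T actual=T -> ctr[1]=3
Ev 5: PC=7 idx=1 pred=T actual=N -> ctr[1]=2
Ev 6: PC=0 idx=0 pred=N actual=T -> ctr[0]=1
Ev 7: PC=1 idx=1 pred=T actual=T -> ctr[1]=3
Ev 8: PC=7 idx=1 pred=T actual=T -> ctr[1]=3
Ev 9: PC=0 idx=0 pred=N actual=T -> ctr[0]=2

Answer: 2 3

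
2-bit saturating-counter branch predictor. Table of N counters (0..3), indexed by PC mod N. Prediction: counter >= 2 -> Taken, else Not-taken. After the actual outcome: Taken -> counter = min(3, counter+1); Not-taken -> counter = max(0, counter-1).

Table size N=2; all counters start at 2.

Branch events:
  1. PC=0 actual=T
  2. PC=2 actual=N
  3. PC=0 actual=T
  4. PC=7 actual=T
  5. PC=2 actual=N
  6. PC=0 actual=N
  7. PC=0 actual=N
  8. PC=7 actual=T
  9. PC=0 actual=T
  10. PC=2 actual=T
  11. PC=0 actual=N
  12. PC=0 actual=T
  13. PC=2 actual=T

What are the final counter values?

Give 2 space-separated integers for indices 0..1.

Ev 1: PC=0 idx=0 pred=T actual=T -> ctr[0]=3
Ev 2: PC=2 idx=0 pred=T actual=N -> ctr[0]=2
Ev 3: PC=0 idx=0 pred=T actual=T -> ctr[0]=3
Ev 4: PC=7 idx=1 pred=T actual=T -> ctr[1]=3
Ev 5: PC=2 idx=0 pred=T actual=N -> ctr[0]=2
Ev 6: PC=0 idx=0 pred=T actual=N -> ctr[0]=1
Ev 7: PC=0 idx=0 pred=N actual=N -> ctr[0]=0
Ev 8: PC=7 idx=1 pred=T actual=T -> ctr[1]=3
Ev 9: PC=0 idx=0 pred=N actual=T -> ctr[0]=1
Ev 10: PC=2 idx=0 pred=N actual=T -> ctr[0]=2
Ev 11: PC=0 idx=0 pred=T actual=N -> ctr[0]=1
Ev 12: PC=0 idx=0 pred=N actual=T -> ctr[0]=2
Ev 13: PC=2 idx=0 pred=T actual=T -> ctr[0]=3

Answer: 3 3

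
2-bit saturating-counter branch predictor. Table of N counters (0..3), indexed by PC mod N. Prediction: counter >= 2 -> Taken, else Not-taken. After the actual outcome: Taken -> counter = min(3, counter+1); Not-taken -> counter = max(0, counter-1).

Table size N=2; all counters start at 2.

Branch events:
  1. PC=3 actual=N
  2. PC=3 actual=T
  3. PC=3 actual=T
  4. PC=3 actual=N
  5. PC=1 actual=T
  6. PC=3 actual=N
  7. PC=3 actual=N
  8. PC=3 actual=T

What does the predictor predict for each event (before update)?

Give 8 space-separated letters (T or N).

Ev 1: PC=3 idx=1 pred=T actual=N -> ctr[1]=1
Ev 2: PC=3 idx=1 pred=N actual=T -> ctr[1]=2
Ev 3: PC=3 idx=1 pred=T actual=T -> ctr[1]=3
Ev 4: PC=3 idx=1 pred=T actual=N -> ctr[1]=2
Ev 5: PC=1 idx=1 pred=T actual=T -> ctr[1]=3
Ev 6: PC=3 idx=1 pred=T actual=N -> ctr[1]=2
Ev 7: PC=3 idx=1 pred=T actual=N -> ctr[1]=1
Ev 8: PC=3 idx=1 pred=N actual=T -> ctr[1]=2

Answer: T N T T T T T N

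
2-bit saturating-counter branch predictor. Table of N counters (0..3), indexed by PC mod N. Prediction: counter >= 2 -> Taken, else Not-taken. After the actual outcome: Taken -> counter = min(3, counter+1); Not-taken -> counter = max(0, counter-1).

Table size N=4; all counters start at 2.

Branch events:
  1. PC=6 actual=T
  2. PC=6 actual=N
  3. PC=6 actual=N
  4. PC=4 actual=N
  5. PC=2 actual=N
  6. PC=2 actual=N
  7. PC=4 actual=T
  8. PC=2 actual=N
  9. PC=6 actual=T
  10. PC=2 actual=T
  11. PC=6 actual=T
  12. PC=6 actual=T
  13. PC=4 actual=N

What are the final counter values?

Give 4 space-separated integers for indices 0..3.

Answer: 1 2 3 2

Derivation:
Ev 1: PC=6 idx=2 pred=T actual=T -> ctr[2]=3
Ev 2: PC=6 idx=2 pred=T actual=N -> ctr[2]=2
Ev 3: PC=6 idx=2 pred=T actual=N -> ctr[2]=1
Ev 4: PC=4 idx=0 pred=T actual=N -> ctr[0]=1
Ev 5: PC=2 idx=2 pred=N actual=N -> ctr[2]=0
Ev 6: PC=2 idx=2 pred=N actual=N -> ctr[2]=0
Ev 7: PC=4 idx=0 pred=N actual=T -> ctr[0]=2
Ev 8: PC=2 idx=2 pred=N actual=N -> ctr[2]=0
Ev 9: PC=6 idx=2 pred=N actual=T -> ctr[2]=1
Ev 10: PC=2 idx=2 pred=N actual=T -> ctr[2]=2
Ev 11: PC=6 idx=2 pred=T actual=T -> ctr[2]=3
Ev 12: PC=6 idx=2 pred=T actual=T -> ctr[2]=3
Ev 13: PC=4 idx=0 pred=T actual=N -> ctr[0]=1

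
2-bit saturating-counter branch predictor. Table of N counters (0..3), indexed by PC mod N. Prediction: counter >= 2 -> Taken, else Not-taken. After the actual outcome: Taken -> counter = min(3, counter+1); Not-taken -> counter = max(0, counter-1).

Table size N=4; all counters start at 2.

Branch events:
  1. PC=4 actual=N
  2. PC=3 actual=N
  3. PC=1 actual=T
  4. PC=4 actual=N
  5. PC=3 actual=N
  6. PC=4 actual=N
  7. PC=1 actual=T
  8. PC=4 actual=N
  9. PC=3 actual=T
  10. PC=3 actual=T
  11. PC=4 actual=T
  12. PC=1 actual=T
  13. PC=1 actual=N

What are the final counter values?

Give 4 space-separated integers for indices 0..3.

Answer: 1 2 2 2

Derivation:
Ev 1: PC=4 idx=0 pred=T actual=N -> ctr[0]=1
Ev 2: PC=3 idx=3 pred=T actual=N -> ctr[3]=1
Ev 3: PC=1 idx=1 pred=T actual=T -> ctr[1]=3
Ev 4: PC=4 idx=0 pred=N actual=N -> ctr[0]=0
Ev 5: PC=3 idx=3 pred=N actual=N -> ctr[3]=0
Ev 6: PC=4 idx=0 pred=N actual=N -> ctr[0]=0
Ev 7: PC=1 idx=1 pred=T actual=T -> ctr[1]=3
Ev 8: PC=4 idx=0 pred=N actual=N -> ctr[0]=0
Ev 9: PC=3 idx=3 pred=N actual=T -> ctr[3]=1
Ev 10: PC=3 idx=3 pred=N actual=T -> ctr[3]=2
Ev 11: PC=4 idx=0 pred=N actual=T -> ctr[0]=1
Ev 12: PC=1 idx=1 pred=T actual=T -> ctr[1]=3
Ev 13: PC=1 idx=1 pred=T actual=N -> ctr[1]=2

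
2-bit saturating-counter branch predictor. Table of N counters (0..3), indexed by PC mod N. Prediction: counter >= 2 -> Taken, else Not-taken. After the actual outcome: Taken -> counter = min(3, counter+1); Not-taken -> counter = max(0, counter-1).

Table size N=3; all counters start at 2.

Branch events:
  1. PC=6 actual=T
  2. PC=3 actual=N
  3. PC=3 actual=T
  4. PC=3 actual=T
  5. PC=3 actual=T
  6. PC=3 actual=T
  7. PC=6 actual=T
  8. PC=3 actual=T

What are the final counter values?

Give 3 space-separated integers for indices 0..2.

Answer: 3 2 2

Derivation:
Ev 1: PC=6 idx=0 pred=T actual=T -> ctr[0]=3
Ev 2: PC=3 idx=0 pred=T actual=N -> ctr[0]=2
Ev 3: PC=3 idx=0 pred=T actual=T -> ctr[0]=3
Ev 4: PC=3 idx=0 pred=T actual=T -> ctr[0]=3
Ev 5: PC=3 idx=0 pred=T actual=T -> ctr[0]=3
Ev 6: PC=3 idx=0 pred=T actual=T -> ctr[0]=3
Ev 7: PC=6 idx=0 pred=T actual=T -> ctr[0]=3
Ev 8: PC=3 idx=0 pred=T actual=T -> ctr[0]=3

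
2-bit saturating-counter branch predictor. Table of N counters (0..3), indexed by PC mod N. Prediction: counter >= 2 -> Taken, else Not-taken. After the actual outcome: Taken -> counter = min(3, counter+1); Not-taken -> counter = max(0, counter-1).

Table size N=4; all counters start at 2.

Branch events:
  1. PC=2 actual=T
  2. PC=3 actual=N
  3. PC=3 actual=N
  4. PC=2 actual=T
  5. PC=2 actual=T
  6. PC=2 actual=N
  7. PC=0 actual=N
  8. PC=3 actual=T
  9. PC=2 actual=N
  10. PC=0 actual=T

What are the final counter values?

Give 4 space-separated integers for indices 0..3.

Answer: 2 2 1 1

Derivation:
Ev 1: PC=2 idx=2 pred=T actual=T -> ctr[2]=3
Ev 2: PC=3 idx=3 pred=T actual=N -> ctr[3]=1
Ev 3: PC=3 idx=3 pred=N actual=N -> ctr[3]=0
Ev 4: PC=2 idx=2 pred=T actual=T -> ctr[2]=3
Ev 5: PC=2 idx=2 pred=T actual=T -> ctr[2]=3
Ev 6: PC=2 idx=2 pred=T actual=N -> ctr[2]=2
Ev 7: PC=0 idx=0 pred=T actual=N -> ctr[0]=1
Ev 8: PC=3 idx=3 pred=N actual=T -> ctr[3]=1
Ev 9: PC=2 idx=2 pred=T actual=N -> ctr[2]=1
Ev 10: PC=0 idx=0 pred=N actual=T -> ctr[0]=2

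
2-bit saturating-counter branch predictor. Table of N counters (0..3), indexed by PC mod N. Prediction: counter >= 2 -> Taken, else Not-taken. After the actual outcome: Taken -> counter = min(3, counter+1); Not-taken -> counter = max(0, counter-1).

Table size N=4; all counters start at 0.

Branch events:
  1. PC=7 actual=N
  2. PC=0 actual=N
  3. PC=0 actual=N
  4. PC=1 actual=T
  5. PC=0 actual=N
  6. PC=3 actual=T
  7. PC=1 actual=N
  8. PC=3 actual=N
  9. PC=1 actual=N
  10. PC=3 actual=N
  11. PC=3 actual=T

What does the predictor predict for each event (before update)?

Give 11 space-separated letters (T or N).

Ev 1: PC=7 idx=3 pred=N actual=N -> ctr[3]=0
Ev 2: PC=0 idx=0 pred=N actual=N -> ctr[0]=0
Ev 3: PC=0 idx=0 pred=N actual=N -> ctr[0]=0
Ev 4: PC=1 idx=1 pred=N actual=T -> ctr[1]=1
Ev 5: PC=0 idx=0 pred=N actual=N -> ctr[0]=0
Ev 6: PC=3 idx=3 pred=N actual=T -> ctr[3]=1
Ev 7: PC=1 idx=1 pred=N actual=N -> ctr[1]=0
Ev 8: PC=3 idx=3 pred=N actual=N -> ctr[3]=0
Ev 9: PC=1 idx=1 pred=N actual=N -> ctr[1]=0
Ev 10: PC=3 idx=3 pred=N actual=N -> ctr[3]=0
Ev 11: PC=3 idx=3 pred=N actual=T -> ctr[3]=1

Answer: N N N N N N N N N N N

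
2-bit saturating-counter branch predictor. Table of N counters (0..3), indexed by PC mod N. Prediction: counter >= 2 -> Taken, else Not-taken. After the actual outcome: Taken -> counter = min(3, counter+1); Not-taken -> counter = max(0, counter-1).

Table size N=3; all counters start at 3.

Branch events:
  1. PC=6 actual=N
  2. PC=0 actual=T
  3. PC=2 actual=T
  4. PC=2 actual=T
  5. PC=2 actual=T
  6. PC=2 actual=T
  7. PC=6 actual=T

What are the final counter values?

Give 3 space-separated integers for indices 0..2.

Answer: 3 3 3

Derivation:
Ev 1: PC=6 idx=0 pred=T actual=N -> ctr[0]=2
Ev 2: PC=0 idx=0 pred=T actual=T -> ctr[0]=3
Ev 3: PC=2 idx=2 pred=T actual=T -> ctr[2]=3
Ev 4: PC=2 idx=2 pred=T actual=T -> ctr[2]=3
Ev 5: PC=2 idx=2 pred=T actual=T -> ctr[2]=3
Ev 6: PC=2 idx=2 pred=T actual=T -> ctr[2]=3
Ev 7: PC=6 idx=0 pred=T actual=T -> ctr[0]=3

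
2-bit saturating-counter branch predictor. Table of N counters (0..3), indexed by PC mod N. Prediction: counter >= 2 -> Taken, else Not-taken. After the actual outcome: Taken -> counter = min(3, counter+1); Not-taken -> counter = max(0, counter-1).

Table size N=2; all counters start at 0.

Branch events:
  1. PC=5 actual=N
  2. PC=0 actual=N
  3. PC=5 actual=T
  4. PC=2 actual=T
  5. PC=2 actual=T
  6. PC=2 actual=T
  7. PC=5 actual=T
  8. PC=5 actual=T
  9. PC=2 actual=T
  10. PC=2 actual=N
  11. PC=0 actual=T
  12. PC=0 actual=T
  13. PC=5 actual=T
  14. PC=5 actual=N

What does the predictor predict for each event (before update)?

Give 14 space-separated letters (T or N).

Answer: N N N N N T N T T T T T T T

Derivation:
Ev 1: PC=5 idx=1 pred=N actual=N -> ctr[1]=0
Ev 2: PC=0 idx=0 pred=N actual=N -> ctr[0]=0
Ev 3: PC=5 idx=1 pred=N actual=T -> ctr[1]=1
Ev 4: PC=2 idx=0 pred=N actual=T -> ctr[0]=1
Ev 5: PC=2 idx=0 pred=N actual=T -> ctr[0]=2
Ev 6: PC=2 idx=0 pred=T actual=T -> ctr[0]=3
Ev 7: PC=5 idx=1 pred=N actual=T -> ctr[1]=2
Ev 8: PC=5 idx=1 pred=T actual=T -> ctr[1]=3
Ev 9: PC=2 idx=0 pred=T actual=T -> ctr[0]=3
Ev 10: PC=2 idx=0 pred=T actual=N -> ctr[0]=2
Ev 11: PC=0 idx=0 pred=T actual=T -> ctr[0]=3
Ev 12: PC=0 idx=0 pred=T actual=T -> ctr[0]=3
Ev 13: PC=5 idx=1 pred=T actual=T -> ctr[1]=3
Ev 14: PC=5 idx=1 pred=T actual=N -> ctr[1]=2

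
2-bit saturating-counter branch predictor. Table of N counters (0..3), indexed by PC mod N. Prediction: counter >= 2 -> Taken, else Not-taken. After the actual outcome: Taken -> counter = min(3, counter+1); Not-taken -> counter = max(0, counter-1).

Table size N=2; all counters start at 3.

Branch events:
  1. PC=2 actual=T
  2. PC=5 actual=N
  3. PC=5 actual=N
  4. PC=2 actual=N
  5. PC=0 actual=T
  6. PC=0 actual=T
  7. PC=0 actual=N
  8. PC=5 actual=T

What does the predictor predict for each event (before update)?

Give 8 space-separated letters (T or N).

Answer: T T T T T T T N

Derivation:
Ev 1: PC=2 idx=0 pred=T actual=T -> ctr[0]=3
Ev 2: PC=5 idx=1 pred=T actual=N -> ctr[1]=2
Ev 3: PC=5 idx=1 pred=T actual=N -> ctr[1]=1
Ev 4: PC=2 idx=0 pred=T actual=N -> ctr[0]=2
Ev 5: PC=0 idx=0 pred=T actual=T -> ctr[0]=3
Ev 6: PC=0 idx=0 pred=T actual=T -> ctr[0]=3
Ev 7: PC=0 idx=0 pred=T actual=N -> ctr[0]=2
Ev 8: PC=5 idx=1 pred=N actual=T -> ctr[1]=2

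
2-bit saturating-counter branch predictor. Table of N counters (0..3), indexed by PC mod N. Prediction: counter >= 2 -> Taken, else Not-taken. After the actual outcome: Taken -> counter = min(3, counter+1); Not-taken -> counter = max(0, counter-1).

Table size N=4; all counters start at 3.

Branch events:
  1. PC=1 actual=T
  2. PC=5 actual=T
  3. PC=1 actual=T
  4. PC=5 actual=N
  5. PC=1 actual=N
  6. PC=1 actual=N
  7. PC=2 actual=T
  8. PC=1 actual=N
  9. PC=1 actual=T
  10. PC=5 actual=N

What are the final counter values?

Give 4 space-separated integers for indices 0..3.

Answer: 3 0 3 3

Derivation:
Ev 1: PC=1 idx=1 pred=T actual=T -> ctr[1]=3
Ev 2: PC=5 idx=1 pred=T actual=T -> ctr[1]=3
Ev 3: PC=1 idx=1 pred=T actual=T -> ctr[1]=3
Ev 4: PC=5 idx=1 pred=T actual=N -> ctr[1]=2
Ev 5: PC=1 idx=1 pred=T actual=N -> ctr[1]=1
Ev 6: PC=1 idx=1 pred=N actual=N -> ctr[1]=0
Ev 7: PC=2 idx=2 pred=T actual=T -> ctr[2]=3
Ev 8: PC=1 idx=1 pred=N actual=N -> ctr[1]=0
Ev 9: PC=1 idx=1 pred=N actual=T -> ctr[1]=1
Ev 10: PC=5 idx=1 pred=N actual=N -> ctr[1]=0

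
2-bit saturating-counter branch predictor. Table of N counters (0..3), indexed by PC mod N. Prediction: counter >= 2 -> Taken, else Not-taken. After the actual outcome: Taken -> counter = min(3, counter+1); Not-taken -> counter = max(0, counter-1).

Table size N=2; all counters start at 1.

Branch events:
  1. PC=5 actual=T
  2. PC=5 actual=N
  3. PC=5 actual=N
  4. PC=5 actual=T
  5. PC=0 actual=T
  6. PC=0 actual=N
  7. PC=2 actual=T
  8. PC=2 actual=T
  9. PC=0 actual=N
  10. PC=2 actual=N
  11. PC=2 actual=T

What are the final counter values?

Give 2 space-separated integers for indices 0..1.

Ev 1: PC=5 idx=1 pred=N actual=T -> ctr[1]=2
Ev 2: PC=5 idx=1 pred=T actual=N -> ctr[1]=1
Ev 3: PC=5 idx=1 pred=N actual=N -> ctr[1]=0
Ev 4: PC=5 idx=1 pred=N actual=T -> ctr[1]=1
Ev 5: PC=0 idx=0 pred=N actual=T -> ctr[0]=2
Ev 6: PC=0 idx=0 pred=T actual=N -> ctr[0]=1
Ev 7: PC=2 idx=0 pred=N actual=T -> ctr[0]=2
Ev 8: PC=2 idx=0 pred=T actual=T -> ctr[0]=3
Ev 9: PC=0 idx=0 pred=T actual=N -> ctr[0]=2
Ev 10: PC=2 idx=0 pred=T actual=N -> ctr[0]=1
Ev 11: PC=2 idx=0 pred=N actual=T -> ctr[0]=2

Answer: 2 1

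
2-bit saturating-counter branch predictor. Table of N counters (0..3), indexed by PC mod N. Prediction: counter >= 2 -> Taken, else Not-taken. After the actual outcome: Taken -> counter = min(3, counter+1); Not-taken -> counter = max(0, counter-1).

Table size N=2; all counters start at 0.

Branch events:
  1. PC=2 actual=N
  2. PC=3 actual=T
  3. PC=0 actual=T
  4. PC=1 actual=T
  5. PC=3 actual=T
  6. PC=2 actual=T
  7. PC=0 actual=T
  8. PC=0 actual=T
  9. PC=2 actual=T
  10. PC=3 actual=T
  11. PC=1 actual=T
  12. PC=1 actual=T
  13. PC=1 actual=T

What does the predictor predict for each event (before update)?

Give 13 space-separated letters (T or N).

Answer: N N N N T N T T T T T T T

Derivation:
Ev 1: PC=2 idx=0 pred=N actual=N -> ctr[0]=0
Ev 2: PC=3 idx=1 pred=N actual=T -> ctr[1]=1
Ev 3: PC=0 idx=0 pred=N actual=T -> ctr[0]=1
Ev 4: PC=1 idx=1 pred=N actual=T -> ctr[1]=2
Ev 5: PC=3 idx=1 pred=T actual=T -> ctr[1]=3
Ev 6: PC=2 idx=0 pred=N actual=T -> ctr[0]=2
Ev 7: PC=0 idx=0 pred=T actual=T -> ctr[0]=3
Ev 8: PC=0 idx=0 pred=T actual=T -> ctr[0]=3
Ev 9: PC=2 idx=0 pred=T actual=T -> ctr[0]=3
Ev 10: PC=3 idx=1 pred=T actual=T -> ctr[1]=3
Ev 11: PC=1 idx=1 pred=T actual=T -> ctr[1]=3
Ev 12: PC=1 idx=1 pred=T actual=T -> ctr[1]=3
Ev 13: PC=1 idx=1 pred=T actual=T -> ctr[1]=3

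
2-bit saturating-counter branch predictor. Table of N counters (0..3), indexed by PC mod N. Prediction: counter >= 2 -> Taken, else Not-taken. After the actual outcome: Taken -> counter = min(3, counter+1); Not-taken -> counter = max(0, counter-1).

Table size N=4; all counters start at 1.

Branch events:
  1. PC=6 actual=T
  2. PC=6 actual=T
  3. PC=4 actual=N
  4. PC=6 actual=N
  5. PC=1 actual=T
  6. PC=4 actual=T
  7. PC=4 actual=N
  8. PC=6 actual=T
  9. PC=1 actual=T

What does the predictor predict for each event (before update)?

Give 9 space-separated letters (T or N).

Ev 1: PC=6 idx=2 pred=N actual=T -> ctr[2]=2
Ev 2: PC=6 idx=2 pred=T actual=T -> ctr[2]=3
Ev 3: PC=4 idx=0 pred=N actual=N -> ctr[0]=0
Ev 4: PC=6 idx=2 pred=T actual=N -> ctr[2]=2
Ev 5: PC=1 idx=1 pred=N actual=T -> ctr[1]=2
Ev 6: PC=4 idx=0 pred=N actual=T -> ctr[0]=1
Ev 7: PC=4 idx=0 pred=N actual=N -> ctr[0]=0
Ev 8: PC=6 idx=2 pred=T actual=T -> ctr[2]=3
Ev 9: PC=1 idx=1 pred=T actual=T -> ctr[1]=3

Answer: N T N T N N N T T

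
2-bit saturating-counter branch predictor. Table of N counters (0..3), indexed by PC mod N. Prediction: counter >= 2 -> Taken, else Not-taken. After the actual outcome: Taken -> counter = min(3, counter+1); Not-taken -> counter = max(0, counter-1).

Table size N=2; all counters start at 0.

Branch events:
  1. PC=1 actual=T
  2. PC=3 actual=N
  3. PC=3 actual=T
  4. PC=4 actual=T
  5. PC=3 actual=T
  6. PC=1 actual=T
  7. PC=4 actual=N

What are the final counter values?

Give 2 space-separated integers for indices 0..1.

Ev 1: PC=1 idx=1 pred=N actual=T -> ctr[1]=1
Ev 2: PC=3 idx=1 pred=N actual=N -> ctr[1]=0
Ev 3: PC=3 idx=1 pred=N actual=T -> ctr[1]=1
Ev 4: PC=4 idx=0 pred=N actual=T -> ctr[0]=1
Ev 5: PC=3 idx=1 pred=N actual=T -> ctr[1]=2
Ev 6: PC=1 idx=1 pred=T actual=T -> ctr[1]=3
Ev 7: PC=4 idx=0 pred=N actual=N -> ctr[0]=0

Answer: 0 3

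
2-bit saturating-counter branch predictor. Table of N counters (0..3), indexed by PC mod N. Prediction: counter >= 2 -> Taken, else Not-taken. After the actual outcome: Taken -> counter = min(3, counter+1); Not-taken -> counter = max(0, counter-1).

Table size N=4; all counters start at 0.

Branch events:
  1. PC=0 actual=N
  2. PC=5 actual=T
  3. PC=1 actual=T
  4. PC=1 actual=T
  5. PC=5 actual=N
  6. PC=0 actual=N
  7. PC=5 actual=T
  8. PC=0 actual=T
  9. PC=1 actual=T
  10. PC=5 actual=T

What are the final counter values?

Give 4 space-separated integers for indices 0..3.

Ev 1: PC=0 idx=0 pred=N actual=N -> ctr[0]=0
Ev 2: PC=5 idx=1 pred=N actual=T -> ctr[1]=1
Ev 3: PC=1 idx=1 pred=N actual=T -> ctr[1]=2
Ev 4: PC=1 idx=1 pred=T actual=T -> ctr[1]=3
Ev 5: PC=5 idx=1 pred=T actual=N -> ctr[1]=2
Ev 6: PC=0 idx=0 pred=N actual=N -> ctr[0]=0
Ev 7: PC=5 idx=1 pred=T actual=T -> ctr[1]=3
Ev 8: PC=0 idx=0 pred=N actual=T -> ctr[0]=1
Ev 9: PC=1 idx=1 pred=T actual=T -> ctr[1]=3
Ev 10: PC=5 idx=1 pred=T actual=T -> ctr[1]=3

Answer: 1 3 0 0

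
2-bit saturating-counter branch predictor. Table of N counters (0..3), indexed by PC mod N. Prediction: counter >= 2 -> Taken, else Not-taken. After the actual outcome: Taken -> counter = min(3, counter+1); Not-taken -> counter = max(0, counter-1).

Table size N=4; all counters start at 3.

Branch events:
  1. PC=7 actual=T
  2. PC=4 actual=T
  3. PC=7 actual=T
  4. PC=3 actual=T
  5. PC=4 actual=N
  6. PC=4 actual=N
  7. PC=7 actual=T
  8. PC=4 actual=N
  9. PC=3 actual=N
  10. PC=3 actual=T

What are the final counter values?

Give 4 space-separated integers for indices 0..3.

Ev 1: PC=7 idx=3 pred=T actual=T -> ctr[3]=3
Ev 2: PC=4 idx=0 pred=T actual=T -> ctr[0]=3
Ev 3: PC=7 idx=3 pred=T actual=T -> ctr[3]=3
Ev 4: PC=3 idx=3 pred=T actual=T -> ctr[3]=3
Ev 5: PC=4 idx=0 pred=T actual=N -> ctr[0]=2
Ev 6: PC=4 idx=0 pred=T actual=N -> ctr[0]=1
Ev 7: PC=7 idx=3 pred=T actual=T -> ctr[3]=3
Ev 8: PC=4 idx=0 pred=N actual=N -> ctr[0]=0
Ev 9: PC=3 idx=3 pred=T actual=N -> ctr[3]=2
Ev 10: PC=3 idx=3 pred=T actual=T -> ctr[3]=3

Answer: 0 3 3 3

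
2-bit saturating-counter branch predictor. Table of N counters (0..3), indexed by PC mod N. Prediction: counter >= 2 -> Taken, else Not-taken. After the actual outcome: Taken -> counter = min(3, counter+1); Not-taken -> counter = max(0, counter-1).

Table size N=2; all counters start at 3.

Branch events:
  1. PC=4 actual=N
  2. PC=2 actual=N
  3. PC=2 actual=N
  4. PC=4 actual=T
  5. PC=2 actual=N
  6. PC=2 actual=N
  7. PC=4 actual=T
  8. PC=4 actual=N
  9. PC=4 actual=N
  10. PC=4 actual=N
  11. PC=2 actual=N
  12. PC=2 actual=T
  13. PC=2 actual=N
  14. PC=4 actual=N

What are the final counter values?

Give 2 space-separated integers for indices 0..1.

Ev 1: PC=4 idx=0 pred=T actual=N -> ctr[0]=2
Ev 2: PC=2 idx=0 pred=T actual=N -> ctr[0]=1
Ev 3: PC=2 idx=0 pred=N actual=N -> ctr[0]=0
Ev 4: PC=4 idx=0 pred=N actual=T -> ctr[0]=1
Ev 5: PC=2 idx=0 pred=N actual=N -> ctr[0]=0
Ev 6: PC=2 idx=0 pred=N actual=N -> ctr[0]=0
Ev 7: PC=4 idx=0 pred=N actual=T -> ctr[0]=1
Ev 8: PC=4 idx=0 pred=N actual=N -> ctr[0]=0
Ev 9: PC=4 idx=0 pred=N actual=N -> ctr[0]=0
Ev 10: PC=4 idx=0 pred=N actual=N -> ctr[0]=0
Ev 11: PC=2 idx=0 pred=N actual=N -> ctr[0]=0
Ev 12: PC=2 idx=0 pred=N actual=T -> ctr[0]=1
Ev 13: PC=2 idx=0 pred=N actual=N -> ctr[0]=0
Ev 14: PC=4 idx=0 pred=N actual=N -> ctr[0]=0

Answer: 0 3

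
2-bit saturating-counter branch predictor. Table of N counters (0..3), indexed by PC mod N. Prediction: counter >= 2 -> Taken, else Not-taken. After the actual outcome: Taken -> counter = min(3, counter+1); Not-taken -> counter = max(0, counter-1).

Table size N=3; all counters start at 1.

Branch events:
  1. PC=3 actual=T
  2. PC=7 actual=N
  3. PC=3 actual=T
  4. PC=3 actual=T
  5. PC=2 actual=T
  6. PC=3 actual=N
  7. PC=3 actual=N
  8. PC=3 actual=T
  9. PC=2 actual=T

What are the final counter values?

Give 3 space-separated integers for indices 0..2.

Answer: 2 0 3

Derivation:
Ev 1: PC=3 idx=0 pred=N actual=T -> ctr[0]=2
Ev 2: PC=7 idx=1 pred=N actual=N -> ctr[1]=0
Ev 3: PC=3 idx=0 pred=T actual=T -> ctr[0]=3
Ev 4: PC=3 idx=0 pred=T actual=T -> ctr[0]=3
Ev 5: PC=2 idx=2 pred=N actual=T -> ctr[2]=2
Ev 6: PC=3 idx=0 pred=T actual=N -> ctr[0]=2
Ev 7: PC=3 idx=0 pred=T actual=N -> ctr[0]=1
Ev 8: PC=3 idx=0 pred=N actual=T -> ctr[0]=2
Ev 9: PC=2 idx=2 pred=T actual=T -> ctr[2]=3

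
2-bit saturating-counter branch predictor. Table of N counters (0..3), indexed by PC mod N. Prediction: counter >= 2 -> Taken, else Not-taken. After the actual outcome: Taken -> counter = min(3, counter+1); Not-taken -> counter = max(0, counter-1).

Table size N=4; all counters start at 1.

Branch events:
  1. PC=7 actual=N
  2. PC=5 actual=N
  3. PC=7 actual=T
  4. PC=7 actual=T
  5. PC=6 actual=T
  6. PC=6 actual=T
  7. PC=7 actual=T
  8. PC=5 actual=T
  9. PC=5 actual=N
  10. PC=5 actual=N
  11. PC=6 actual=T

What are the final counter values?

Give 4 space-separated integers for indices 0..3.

Answer: 1 0 3 3

Derivation:
Ev 1: PC=7 idx=3 pred=N actual=N -> ctr[3]=0
Ev 2: PC=5 idx=1 pred=N actual=N -> ctr[1]=0
Ev 3: PC=7 idx=3 pred=N actual=T -> ctr[3]=1
Ev 4: PC=7 idx=3 pred=N actual=T -> ctr[3]=2
Ev 5: PC=6 idx=2 pred=N actual=T -> ctr[2]=2
Ev 6: PC=6 idx=2 pred=T actual=T -> ctr[2]=3
Ev 7: PC=7 idx=3 pred=T actual=T -> ctr[3]=3
Ev 8: PC=5 idx=1 pred=N actual=T -> ctr[1]=1
Ev 9: PC=5 idx=1 pred=N actual=N -> ctr[1]=0
Ev 10: PC=5 idx=1 pred=N actual=N -> ctr[1]=0
Ev 11: PC=6 idx=2 pred=T actual=T -> ctr[2]=3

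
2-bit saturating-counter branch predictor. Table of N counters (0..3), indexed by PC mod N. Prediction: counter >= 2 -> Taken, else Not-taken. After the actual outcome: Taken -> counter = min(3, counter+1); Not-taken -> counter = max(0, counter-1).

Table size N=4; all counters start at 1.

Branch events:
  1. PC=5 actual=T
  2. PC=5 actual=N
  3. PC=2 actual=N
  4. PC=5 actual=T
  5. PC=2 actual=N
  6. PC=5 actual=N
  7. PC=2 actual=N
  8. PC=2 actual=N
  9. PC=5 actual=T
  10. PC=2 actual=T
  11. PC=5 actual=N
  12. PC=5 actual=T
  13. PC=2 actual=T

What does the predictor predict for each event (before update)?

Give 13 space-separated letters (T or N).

Answer: N T N N N T N N N N T N N

Derivation:
Ev 1: PC=5 idx=1 pred=N actual=T -> ctr[1]=2
Ev 2: PC=5 idx=1 pred=T actual=N -> ctr[1]=1
Ev 3: PC=2 idx=2 pred=N actual=N -> ctr[2]=0
Ev 4: PC=5 idx=1 pred=N actual=T -> ctr[1]=2
Ev 5: PC=2 idx=2 pred=N actual=N -> ctr[2]=0
Ev 6: PC=5 idx=1 pred=T actual=N -> ctr[1]=1
Ev 7: PC=2 idx=2 pred=N actual=N -> ctr[2]=0
Ev 8: PC=2 idx=2 pred=N actual=N -> ctr[2]=0
Ev 9: PC=5 idx=1 pred=N actual=T -> ctr[1]=2
Ev 10: PC=2 idx=2 pred=N actual=T -> ctr[2]=1
Ev 11: PC=5 idx=1 pred=T actual=N -> ctr[1]=1
Ev 12: PC=5 idx=1 pred=N actual=T -> ctr[1]=2
Ev 13: PC=2 idx=2 pred=N actual=T -> ctr[2]=2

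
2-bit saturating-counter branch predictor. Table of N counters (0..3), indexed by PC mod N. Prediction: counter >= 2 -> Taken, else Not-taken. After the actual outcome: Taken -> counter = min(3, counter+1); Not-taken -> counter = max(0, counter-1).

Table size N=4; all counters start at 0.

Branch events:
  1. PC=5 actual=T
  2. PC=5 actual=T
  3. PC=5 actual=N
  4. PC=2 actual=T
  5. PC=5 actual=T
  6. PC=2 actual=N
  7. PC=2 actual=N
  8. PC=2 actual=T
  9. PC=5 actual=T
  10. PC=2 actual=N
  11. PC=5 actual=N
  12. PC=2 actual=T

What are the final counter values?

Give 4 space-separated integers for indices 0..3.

Answer: 0 2 1 0

Derivation:
Ev 1: PC=5 idx=1 pred=N actual=T -> ctr[1]=1
Ev 2: PC=5 idx=1 pred=N actual=T -> ctr[1]=2
Ev 3: PC=5 idx=1 pred=T actual=N -> ctr[1]=1
Ev 4: PC=2 idx=2 pred=N actual=T -> ctr[2]=1
Ev 5: PC=5 idx=1 pred=N actual=T -> ctr[1]=2
Ev 6: PC=2 idx=2 pred=N actual=N -> ctr[2]=0
Ev 7: PC=2 idx=2 pred=N actual=N -> ctr[2]=0
Ev 8: PC=2 idx=2 pred=N actual=T -> ctr[2]=1
Ev 9: PC=5 idx=1 pred=T actual=T -> ctr[1]=3
Ev 10: PC=2 idx=2 pred=N actual=N -> ctr[2]=0
Ev 11: PC=5 idx=1 pred=T actual=N -> ctr[1]=2
Ev 12: PC=2 idx=2 pred=N actual=T -> ctr[2]=1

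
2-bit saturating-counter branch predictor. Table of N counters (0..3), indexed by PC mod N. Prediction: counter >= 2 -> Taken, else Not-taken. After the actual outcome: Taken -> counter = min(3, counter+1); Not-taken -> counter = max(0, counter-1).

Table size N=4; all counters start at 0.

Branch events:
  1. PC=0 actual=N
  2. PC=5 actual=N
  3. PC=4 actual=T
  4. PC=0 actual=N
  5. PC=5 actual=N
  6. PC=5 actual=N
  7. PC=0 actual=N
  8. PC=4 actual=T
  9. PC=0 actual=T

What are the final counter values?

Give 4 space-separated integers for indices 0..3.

Ev 1: PC=0 idx=0 pred=N actual=N -> ctr[0]=0
Ev 2: PC=5 idx=1 pred=N actual=N -> ctr[1]=0
Ev 3: PC=4 idx=0 pred=N actual=T -> ctr[0]=1
Ev 4: PC=0 idx=0 pred=N actual=N -> ctr[0]=0
Ev 5: PC=5 idx=1 pred=N actual=N -> ctr[1]=0
Ev 6: PC=5 idx=1 pred=N actual=N -> ctr[1]=0
Ev 7: PC=0 idx=0 pred=N actual=N -> ctr[0]=0
Ev 8: PC=4 idx=0 pred=N actual=T -> ctr[0]=1
Ev 9: PC=0 idx=0 pred=N actual=T -> ctr[0]=2

Answer: 2 0 0 0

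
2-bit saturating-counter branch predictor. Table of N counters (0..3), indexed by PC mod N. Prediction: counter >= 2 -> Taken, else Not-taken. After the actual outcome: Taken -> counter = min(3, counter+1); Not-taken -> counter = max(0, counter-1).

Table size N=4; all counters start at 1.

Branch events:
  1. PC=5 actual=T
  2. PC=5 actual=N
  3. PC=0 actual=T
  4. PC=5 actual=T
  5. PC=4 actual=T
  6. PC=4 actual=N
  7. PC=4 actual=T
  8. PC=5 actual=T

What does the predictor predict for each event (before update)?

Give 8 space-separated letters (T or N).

Answer: N T N N T T T T

Derivation:
Ev 1: PC=5 idx=1 pred=N actual=T -> ctr[1]=2
Ev 2: PC=5 idx=1 pred=T actual=N -> ctr[1]=1
Ev 3: PC=0 idx=0 pred=N actual=T -> ctr[0]=2
Ev 4: PC=5 idx=1 pred=N actual=T -> ctr[1]=2
Ev 5: PC=4 idx=0 pred=T actual=T -> ctr[0]=3
Ev 6: PC=4 idx=0 pred=T actual=N -> ctr[0]=2
Ev 7: PC=4 idx=0 pred=T actual=T -> ctr[0]=3
Ev 8: PC=5 idx=1 pred=T actual=T -> ctr[1]=3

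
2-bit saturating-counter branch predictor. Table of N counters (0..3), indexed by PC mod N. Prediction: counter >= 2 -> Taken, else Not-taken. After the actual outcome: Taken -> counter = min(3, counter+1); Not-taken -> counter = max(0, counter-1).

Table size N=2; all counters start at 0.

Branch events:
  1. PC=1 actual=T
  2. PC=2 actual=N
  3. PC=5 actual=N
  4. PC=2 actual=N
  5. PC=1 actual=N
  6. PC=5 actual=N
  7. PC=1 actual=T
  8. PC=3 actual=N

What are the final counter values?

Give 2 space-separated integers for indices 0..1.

Ev 1: PC=1 idx=1 pred=N actual=T -> ctr[1]=1
Ev 2: PC=2 idx=0 pred=N actual=N -> ctr[0]=0
Ev 3: PC=5 idx=1 pred=N actual=N -> ctr[1]=0
Ev 4: PC=2 idx=0 pred=N actual=N -> ctr[0]=0
Ev 5: PC=1 idx=1 pred=N actual=N -> ctr[1]=0
Ev 6: PC=5 idx=1 pred=N actual=N -> ctr[1]=0
Ev 7: PC=1 idx=1 pred=N actual=T -> ctr[1]=1
Ev 8: PC=3 idx=1 pred=N actual=N -> ctr[1]=0

Answer: 0 0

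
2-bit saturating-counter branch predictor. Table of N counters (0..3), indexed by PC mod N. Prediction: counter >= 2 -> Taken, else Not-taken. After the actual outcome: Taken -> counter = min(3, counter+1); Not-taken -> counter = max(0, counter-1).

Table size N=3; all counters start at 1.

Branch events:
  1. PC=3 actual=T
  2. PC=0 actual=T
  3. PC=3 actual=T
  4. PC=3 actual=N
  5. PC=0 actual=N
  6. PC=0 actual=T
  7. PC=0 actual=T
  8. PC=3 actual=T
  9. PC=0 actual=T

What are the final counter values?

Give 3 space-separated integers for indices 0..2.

Ev 1: PC=3 idx=0 pred=N actual=T -> ctr[0]=2
Ev 2: PC=0 idx=0 pred=T actual=T -> ctr[0]=3
Ev 3: PC=3 idx=0 pred=T actual=T -> ctr[0]=3
Ev 4: PC=3 idx=0 pred=T actual=N -> ctr[0]=2
Ev 5: PC=0 idx=0 pred=T actual=N -> ctr[0]=1
Ev 6: PC=0 idx=0 pred=N actual=T -> ctr[0]=2
Ev 7: PC=0 idx=0 pred=T actual=T -> ctr[0]=3
Ev 8: PC=3 idx=0 pred=T actual=T -> ctr[0]=3
Ev 9: PC=0 idx=0 pred=T actual=T -> ctr[0]=3

Answer: 3 1 1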